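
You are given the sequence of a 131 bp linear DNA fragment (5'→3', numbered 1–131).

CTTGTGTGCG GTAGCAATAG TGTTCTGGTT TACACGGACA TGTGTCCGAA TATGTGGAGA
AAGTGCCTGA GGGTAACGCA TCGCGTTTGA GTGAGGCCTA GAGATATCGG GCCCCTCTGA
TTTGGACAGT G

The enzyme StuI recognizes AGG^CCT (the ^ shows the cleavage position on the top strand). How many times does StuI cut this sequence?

AGGCCT occurs starting at position 94.
StuI cuts at 1 site.

1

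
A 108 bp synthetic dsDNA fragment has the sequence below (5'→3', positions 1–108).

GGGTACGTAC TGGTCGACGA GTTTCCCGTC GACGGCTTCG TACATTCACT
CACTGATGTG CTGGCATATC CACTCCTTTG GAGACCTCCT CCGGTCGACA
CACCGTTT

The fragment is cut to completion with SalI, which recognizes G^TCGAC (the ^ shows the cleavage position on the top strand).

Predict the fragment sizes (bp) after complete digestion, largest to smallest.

SalI sites (GTCGAC) start at positions 13, 28, 94.
SalI cuts after the first base of each site, so after positions 13, 28, 94.
Linear molecule, 3 cuts → 4 fragments:
  1–13 → 13 bp
  14–28 → 15 bp
  29–94 → 66 bp
  95–108 → 14 bp
Sorted largest to smallest: 66, 15, 14, 13 bp.

66, 15, 14, 13 bp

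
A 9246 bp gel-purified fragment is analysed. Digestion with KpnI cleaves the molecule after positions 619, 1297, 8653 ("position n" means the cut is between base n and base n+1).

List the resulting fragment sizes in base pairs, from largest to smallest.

7356, 678, 619, 593 bp

Linear molecule, 3 cuts → 4 fragments:
  619 − 0 = 619 bp
  1297 − 619 = 678 bp
  8653 − 1297 = 7356 bp
  9246 − 8653 = 593 bp
Sorted largest to smallest: 7356, 678, 619, 593 bp.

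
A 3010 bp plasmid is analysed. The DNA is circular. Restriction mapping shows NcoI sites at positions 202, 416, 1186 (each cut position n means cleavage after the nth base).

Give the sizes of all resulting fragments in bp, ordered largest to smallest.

2026, 770, 214 bp

Circular molecule, 3 cuts → 3 fragments:
  416 − 202 = 214 bp
  1186 − 416 = 770 bp
  wrap: 3010 − 1186 + 202 = 2026 bp
Sorted largest to smallest: 2026, 770, 214 bp.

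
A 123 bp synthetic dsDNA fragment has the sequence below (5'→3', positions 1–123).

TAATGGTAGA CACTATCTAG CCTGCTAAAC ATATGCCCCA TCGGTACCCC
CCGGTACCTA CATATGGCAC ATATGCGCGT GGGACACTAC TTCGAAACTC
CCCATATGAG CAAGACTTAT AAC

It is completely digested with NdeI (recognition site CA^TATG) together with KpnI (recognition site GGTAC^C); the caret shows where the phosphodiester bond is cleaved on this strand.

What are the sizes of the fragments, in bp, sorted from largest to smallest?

33, 31, 19, 16, 10, 9, 5 bp

NdeI sites (CATATG) start at positions 30, 61, 70, 103.
NdeI cuts after base 2 of each site, so after positions 31, 62, 71, 104.
KpnI sites (GGTACC) start at positions 43, 53.
KpnI cuts after base 5 of each site (before the last base), so after positions 47, 57.
Combined cut positions: 31, 47, 57, 62, 71, 104.
Linear molecule, 6 cuts → 7 fragments:
  1–31 → 31 bp
  32–47 → 16 bp
  48–57 → 10 bp
  58–62 → 5 bp
  63–71 → 9 bp
  72–104 → 33 bp
  105–123 → 19 bp
Sorted largest to smallest: 33, 31, 19, 16, 10, 9, 5 bp.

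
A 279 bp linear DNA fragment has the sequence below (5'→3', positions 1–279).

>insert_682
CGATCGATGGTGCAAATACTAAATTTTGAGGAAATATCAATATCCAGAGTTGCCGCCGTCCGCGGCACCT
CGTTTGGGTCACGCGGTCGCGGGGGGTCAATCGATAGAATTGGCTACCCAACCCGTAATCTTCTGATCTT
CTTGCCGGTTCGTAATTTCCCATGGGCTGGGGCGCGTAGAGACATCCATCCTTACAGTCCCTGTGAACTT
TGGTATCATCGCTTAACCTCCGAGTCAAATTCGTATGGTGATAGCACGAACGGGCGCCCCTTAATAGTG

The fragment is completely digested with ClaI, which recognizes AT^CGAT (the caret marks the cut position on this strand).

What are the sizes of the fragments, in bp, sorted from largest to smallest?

ClaI sites (ATCGAT) start at positions 3, 100.
ClaI cuts after base 2 of each site, so after positions 4, 101.
Linear molecule, 2 cuts → 3 fragments:
  1–4 → 4 bp
  5–101 → 97 bp
  102–279 → 178 bp
Sorted largest to smallest: 178, 97, 4 bp.

178, 97, 4 bp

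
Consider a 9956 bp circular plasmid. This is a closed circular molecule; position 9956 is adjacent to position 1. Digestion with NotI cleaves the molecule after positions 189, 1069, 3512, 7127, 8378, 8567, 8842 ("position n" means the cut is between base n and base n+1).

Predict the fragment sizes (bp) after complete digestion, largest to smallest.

Circular molecule, 7 cuts → 7 fragments:
  1069 − 189 = 880 bp
  3512 − 1069 = 2443 bp
  7127 − 3512 = 3615 bp
  8378 − 7127 = 1251 bp
  8567 − 8378 = 189 bp
  8842 − 8567 = 275 bp
  wrap: 9956 − 8842 + 189 = 1303 bp
Sorted largest to smallest: 3615, 2443, 1303, 1251, 880, 275, 189 bp.

3615, 2443, 1303, 1251, 880, 275, 189 bp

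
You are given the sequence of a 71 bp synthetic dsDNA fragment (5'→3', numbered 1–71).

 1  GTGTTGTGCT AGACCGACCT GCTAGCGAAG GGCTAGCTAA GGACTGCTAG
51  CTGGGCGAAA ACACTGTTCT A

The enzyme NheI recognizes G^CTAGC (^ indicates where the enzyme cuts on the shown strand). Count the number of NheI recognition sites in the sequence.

3

GCTAGC occurs starting at positions 21, 32, 46.
NheI cuts at 3 sites.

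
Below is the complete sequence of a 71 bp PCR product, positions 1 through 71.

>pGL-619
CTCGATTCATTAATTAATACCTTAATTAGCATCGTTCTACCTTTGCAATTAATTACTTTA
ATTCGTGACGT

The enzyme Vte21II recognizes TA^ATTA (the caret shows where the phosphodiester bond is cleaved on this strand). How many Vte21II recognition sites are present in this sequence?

TAATTA occurs starting at positions 11, 23, 50.
Vte21II cuts at 3 sites.

3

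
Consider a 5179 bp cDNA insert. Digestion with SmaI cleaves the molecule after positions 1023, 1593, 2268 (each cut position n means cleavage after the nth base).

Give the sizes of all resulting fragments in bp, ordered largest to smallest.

2911, 1023, 675, 570 bp

Linear molecule, 3 cuts → 4 fragments:
  1023 − 0 = 1023 bp
  1593 − 1023 = 570 bp
  2268 − 1593 = 675 bp
  5179 − 2268 = 2911 bp
Sorted largest to smallest: 2911, 1023, 675, 570 bp.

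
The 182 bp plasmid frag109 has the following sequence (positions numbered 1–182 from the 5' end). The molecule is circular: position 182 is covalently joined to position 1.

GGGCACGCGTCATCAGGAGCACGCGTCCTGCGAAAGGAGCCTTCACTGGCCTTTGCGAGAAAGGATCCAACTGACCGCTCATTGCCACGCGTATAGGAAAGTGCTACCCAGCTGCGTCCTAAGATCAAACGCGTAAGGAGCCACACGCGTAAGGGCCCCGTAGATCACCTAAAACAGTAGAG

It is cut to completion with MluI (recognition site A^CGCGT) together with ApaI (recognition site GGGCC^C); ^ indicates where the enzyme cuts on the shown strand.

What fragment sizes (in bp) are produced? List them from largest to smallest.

MluI sites (ACGCGT) start at positions 5, 21, 87, 129, 145.
MluI cuts after the first base of each site, so after positions 5, 21, 87, 129, 145.
The ApaI site (GGGCCC) starts at position 153.
ApaI cuts after base 5 of each site (before the last base), so after position 157.
Combined cut positions: 5, 21, 87, 129, 145, 157.
Circular molecule, 6 cuts → 6 fragments:
  6–21 → 16 bp
  22–87 → 66 bp
  88–129 → 42 bp
  130–145 → 16 bp
  146–157 → 12 bp
  158–182 then 1–5 → 25 + 5 = 30 bp
Sorted largest to smallest: 66, 42, 30, 16, 16, 12 bp.

66, 42, 30, 16, 16, 12 bp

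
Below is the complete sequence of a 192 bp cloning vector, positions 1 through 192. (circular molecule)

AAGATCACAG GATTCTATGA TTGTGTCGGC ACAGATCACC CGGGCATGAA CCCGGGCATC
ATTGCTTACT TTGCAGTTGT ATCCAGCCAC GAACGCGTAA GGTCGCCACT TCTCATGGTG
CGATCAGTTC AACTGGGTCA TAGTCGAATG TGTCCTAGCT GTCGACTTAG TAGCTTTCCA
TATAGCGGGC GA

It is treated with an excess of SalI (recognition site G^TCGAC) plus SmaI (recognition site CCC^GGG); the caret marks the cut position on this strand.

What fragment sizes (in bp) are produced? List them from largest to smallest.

108, 72, 12 bp

The SalI site (GTCGAC) starts at position 161.
SalI cuts after the first base of each site, so after position 161.
SmaI sites (CCCGGG) start at positions 39, 51.
SmaI cuts after base 3 of each site, so after positions 41, 53.
Combined cut positions: 41, 53, 161.
Circular molecule, 3 cuts → 3 fragments:
  42–53 → 12 bp
  54–161 → 108 bp
  162–192 then 1–41 → 31 + 41 = 72 bp
Sorted largest to smallest: 108, 72, 12 bp.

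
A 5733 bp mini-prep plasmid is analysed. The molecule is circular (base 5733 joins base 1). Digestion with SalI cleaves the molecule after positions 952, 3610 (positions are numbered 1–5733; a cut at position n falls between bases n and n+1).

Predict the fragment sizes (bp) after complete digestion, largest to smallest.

3075, 2658 bp

Circular molecule, 2 cuts → 2 fragments:
  3610 − 952 = 2658 bp
  wrap: 5733 − 3610 + 952 = 3075 bp
Sorted largest to smallest: 3075, 2658 bp.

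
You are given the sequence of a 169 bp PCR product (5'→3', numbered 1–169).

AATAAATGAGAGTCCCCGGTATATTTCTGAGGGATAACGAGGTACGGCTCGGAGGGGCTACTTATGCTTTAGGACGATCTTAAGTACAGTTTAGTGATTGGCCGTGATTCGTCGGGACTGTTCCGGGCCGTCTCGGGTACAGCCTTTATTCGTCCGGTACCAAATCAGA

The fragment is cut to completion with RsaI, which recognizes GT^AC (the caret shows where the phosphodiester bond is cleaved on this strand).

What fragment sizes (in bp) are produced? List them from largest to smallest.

RsaI sites (GTAC) start at positions 42, 84, 137, 157.
RsaI cuts after base 2 of each site, so after positions 43, 85, 138, 158.
Linear molecule, 4 cuts → 5 fragments:
  1–43 → 43 bp
  44–85 → 42 bp
  86–138 → 53 bp
  139–158 → 20 bp
  159–169 → 11 bp
Sorted largest to smallest: 53, 43, 42, 20, 11 bp.

53, 43, 42, 20, 11 bp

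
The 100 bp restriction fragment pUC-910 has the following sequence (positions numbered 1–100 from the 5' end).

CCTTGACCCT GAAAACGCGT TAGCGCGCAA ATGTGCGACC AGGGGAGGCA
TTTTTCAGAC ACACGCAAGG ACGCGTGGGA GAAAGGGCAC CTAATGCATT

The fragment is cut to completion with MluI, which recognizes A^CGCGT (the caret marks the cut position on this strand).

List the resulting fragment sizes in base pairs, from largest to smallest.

56, 29, 15 bp

MluI sites (ACGCGT) start at positions 15, 71.
MluI cuts after the first base of each site, so after positions 15, 71.
Linear molecule, 2 cuts → 3 fragments:
  1–15 → 15 bp
  16–71 → 56 bp
  72–100 → 29 bp
Sorted largest to smallest: 56, 29, 15 bp.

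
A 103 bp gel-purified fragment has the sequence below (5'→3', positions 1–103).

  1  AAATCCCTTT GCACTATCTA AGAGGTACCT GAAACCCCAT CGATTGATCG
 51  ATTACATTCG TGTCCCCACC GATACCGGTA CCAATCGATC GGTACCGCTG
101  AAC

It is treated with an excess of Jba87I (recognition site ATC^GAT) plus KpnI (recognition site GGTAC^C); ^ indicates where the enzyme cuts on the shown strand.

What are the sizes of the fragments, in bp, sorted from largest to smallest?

Jba87I sites (ATCGAT) start at positions 39, 47, 84.
Jba87I cuts after base 3 of each site, so after positions 41, 49, 86.
KpnI sites (GGTACC) start at positions 24, 77, 91.
KpnI cuts after base 5 of each site (before the last base), so after positions 28, 81, 95.
Combined cut positions: 28, 41, 49, 81, 86, 95.
Linear molecule, 6 cuts → 7 fragments:
  1–28 → 28 bp
  29–41 → 13 bp
  42–49 → 8 bp
  50–81 → 32 bp
  82–86 → 5 bp
  87–95 → 9 bp
  96–103 → 8 bp
Sorted largest to smallest: 32, 28, 13, 9, 8, 8, 5 bp.

32, 28, 13, 9, 8, 8, 5 bp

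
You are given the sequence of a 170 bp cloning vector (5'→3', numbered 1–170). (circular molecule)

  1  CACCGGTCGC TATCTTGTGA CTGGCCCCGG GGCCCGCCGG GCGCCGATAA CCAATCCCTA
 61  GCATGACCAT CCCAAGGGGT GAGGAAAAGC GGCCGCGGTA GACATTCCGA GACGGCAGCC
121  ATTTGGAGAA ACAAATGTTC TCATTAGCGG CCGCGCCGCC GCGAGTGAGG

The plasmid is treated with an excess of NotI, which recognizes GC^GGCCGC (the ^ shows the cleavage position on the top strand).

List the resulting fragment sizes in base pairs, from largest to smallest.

112, 58 bp

NotI sites (GCGGCCGC) start at positions 89, 147.
NotI cuts after base 2 of each site, so after positions 90, 148.
Circular molecule, 2 cuts → 2 fragments:
  91–148 → 58 bp
  149–170 then 1–90 → 22 + 90 = 112 bp
Sorted largest to smallest: 112, 58 bp.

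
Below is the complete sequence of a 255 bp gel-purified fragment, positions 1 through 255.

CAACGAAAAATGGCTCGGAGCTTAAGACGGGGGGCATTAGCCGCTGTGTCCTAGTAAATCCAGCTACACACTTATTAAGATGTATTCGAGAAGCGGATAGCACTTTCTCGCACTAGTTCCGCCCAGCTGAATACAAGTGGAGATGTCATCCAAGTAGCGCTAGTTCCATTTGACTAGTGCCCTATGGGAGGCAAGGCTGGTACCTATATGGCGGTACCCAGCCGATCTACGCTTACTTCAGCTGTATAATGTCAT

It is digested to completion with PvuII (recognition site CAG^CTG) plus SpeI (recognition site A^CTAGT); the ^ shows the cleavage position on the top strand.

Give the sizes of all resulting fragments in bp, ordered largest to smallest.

112, 68, 47, 14, 14 bp

PvuII sites (CAGCTG) start at positions 124, 239.
PvuII cuts after base 3 of each site, so after positions 126, 241.
SpeI sites (ACTAGT) start at positions 112, 173.
SpeI cuts after the first base of each site, so after positions 112, 173.
Combined cut positions: 112, 126, 173, 241.
Linear molecule, 4 cuts → 5 fragments:
  1–112 → 112 bp
  113–126 → 14 bp
  127–173 → 47 bp
  174–241 → 68 bp
  242–255 → 14 bp
Sorted largest to smallest: 112, 68, 47, 14, 14 bp.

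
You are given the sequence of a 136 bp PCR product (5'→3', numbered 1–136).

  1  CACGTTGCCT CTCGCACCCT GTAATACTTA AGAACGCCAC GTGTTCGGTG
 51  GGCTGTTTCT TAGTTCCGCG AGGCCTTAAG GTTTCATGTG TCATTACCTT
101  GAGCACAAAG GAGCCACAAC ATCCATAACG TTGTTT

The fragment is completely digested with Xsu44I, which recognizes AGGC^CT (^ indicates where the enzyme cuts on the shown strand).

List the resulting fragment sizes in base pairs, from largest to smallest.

The Xsu44I site (AGGCCT) starts at position 71.
Xsu44I cuts after base 4 of each site, so after position 74.
Linear molecule, 1 cut → 2 fragments:
  1–74 → 74 bp
  75–136 → 62 bp
Sorted largest to smallest: 74, 62 bp.

74, 62 bp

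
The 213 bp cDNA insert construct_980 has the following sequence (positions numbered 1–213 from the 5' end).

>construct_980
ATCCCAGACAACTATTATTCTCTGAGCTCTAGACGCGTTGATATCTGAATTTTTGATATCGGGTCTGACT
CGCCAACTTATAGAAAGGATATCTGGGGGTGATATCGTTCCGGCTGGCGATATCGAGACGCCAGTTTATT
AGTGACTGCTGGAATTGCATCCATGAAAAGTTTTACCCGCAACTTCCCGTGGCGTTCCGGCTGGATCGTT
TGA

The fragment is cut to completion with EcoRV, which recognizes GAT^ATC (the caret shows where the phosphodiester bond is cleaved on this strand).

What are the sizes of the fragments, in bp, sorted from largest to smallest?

EcoRV sites (GATATC) start at positions 40, 55, 88, 101, 119.
EcoRV cuts after base 3 of each site, so after positions 42, 57, 90, 103, 121.
Linear molecule, 5 cuts → 6 fragments:
  1–42 → 42 bp
  43–57 → 15 bp
  58–90 → 33 bp
  91–103 → 13 bp
  104–121 → 18 bp
  122–213 → 92 bp
Sorted largest to smallest: 92, 42, 33, 18, 15, 13 bp.

92, 42, 33, 18, 15, 13 bp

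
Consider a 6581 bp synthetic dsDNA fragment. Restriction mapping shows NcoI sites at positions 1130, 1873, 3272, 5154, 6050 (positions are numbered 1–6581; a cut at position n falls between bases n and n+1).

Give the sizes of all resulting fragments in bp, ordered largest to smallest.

1882, 1399, 1130, 896, 743, 531 bp

Linear molecule, 5 cuts → 6 fragments:
  1130 − 0 = 1130 bp
  1873 − 1130 = 743 bp
  3272 − 1873 = 1399 bp
  5154 − 3272 = 1882 bp
  6050 − 5154 = 896 bp
  6581 − 6050 = 531 bp
Sorted largest to smallest: 1882, 1399, 1130, 896, 743, 531 bp.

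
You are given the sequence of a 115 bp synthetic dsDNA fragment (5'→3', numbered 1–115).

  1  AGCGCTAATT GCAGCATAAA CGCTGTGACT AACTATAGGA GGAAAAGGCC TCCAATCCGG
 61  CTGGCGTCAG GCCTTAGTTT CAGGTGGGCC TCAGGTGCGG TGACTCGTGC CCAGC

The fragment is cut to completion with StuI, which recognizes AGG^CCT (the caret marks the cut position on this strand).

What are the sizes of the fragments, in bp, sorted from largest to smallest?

StuI sites (AGGCCT) start at positions 46, 69.
StuI cuts after base 3 of each site, so after positions 48, 71.
Linear molecule, 2 cuts → 3 fragments:
  1–48 → 48 bp
  49–71 → 23 bp
  72–115 → 44 bp
Sorted largest to smallest: 48, 44, 23 bp.

48, 44, 23 bp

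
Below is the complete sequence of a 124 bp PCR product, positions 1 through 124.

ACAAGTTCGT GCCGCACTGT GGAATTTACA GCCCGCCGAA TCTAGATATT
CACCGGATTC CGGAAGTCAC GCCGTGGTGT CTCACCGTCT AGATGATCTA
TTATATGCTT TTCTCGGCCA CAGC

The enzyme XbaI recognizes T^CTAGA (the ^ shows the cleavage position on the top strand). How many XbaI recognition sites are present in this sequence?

TCTAGA occurs starting at positions 41, 88.
XbaI cuts at 2 sites.

2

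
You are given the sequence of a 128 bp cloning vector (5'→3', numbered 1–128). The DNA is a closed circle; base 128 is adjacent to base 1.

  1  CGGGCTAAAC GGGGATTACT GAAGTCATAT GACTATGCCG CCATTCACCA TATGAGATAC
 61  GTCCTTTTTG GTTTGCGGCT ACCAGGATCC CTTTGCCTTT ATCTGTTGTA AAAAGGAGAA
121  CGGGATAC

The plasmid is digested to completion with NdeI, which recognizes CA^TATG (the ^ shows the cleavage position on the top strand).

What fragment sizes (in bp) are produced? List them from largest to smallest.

NdeI sites (CATATG) start at positions 26, 49.
NdeI cuts after base 2 of each site, so after positions 27, 50.
Circular molecule, 2 cuts → 2 fragments:
  28–50 → 23 bp
  51–128 then 1–27 → 78 + 27 = 105 bp
Sorted largest to smallest: 105, 23 bp.

105, 23 bp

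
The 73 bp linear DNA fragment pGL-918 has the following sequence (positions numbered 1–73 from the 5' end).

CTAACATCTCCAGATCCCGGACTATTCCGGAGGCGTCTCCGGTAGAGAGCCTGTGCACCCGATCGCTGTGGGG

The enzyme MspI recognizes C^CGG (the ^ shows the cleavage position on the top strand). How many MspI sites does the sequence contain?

3

CCGG occurs starting at positions 17, 27, 39.
MspI cuts at 3 sites.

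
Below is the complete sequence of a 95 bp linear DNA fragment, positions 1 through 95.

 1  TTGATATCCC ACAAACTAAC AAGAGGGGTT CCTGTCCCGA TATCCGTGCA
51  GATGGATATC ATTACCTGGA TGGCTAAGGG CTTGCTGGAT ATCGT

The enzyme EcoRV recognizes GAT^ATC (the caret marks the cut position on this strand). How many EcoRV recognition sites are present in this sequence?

GATATC occurs starting at positions 3, 39, 55, 88.
EcoRV cuts at 4 sites.

4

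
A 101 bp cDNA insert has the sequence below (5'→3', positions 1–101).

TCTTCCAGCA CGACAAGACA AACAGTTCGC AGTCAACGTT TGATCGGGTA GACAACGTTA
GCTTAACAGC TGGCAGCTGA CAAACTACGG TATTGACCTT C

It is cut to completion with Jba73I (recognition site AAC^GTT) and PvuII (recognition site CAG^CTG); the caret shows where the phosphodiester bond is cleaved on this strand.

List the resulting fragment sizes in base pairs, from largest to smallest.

37, 25, 19, 13, 7 bp

Jba73I sites (AACGTT) start at positions 35, 54.
Jba73I cuts after base 3 of each site, so after positions 37, 56.
PvuII sites (CAGCTG) start at positions 67, 74.
PvuII cuts after base 3 of each site, so after positions 69, 76.
Combined cut positions: 37, 56, 69, 76.
Linear molecule, 4 cuts → 5 fragments:
  1–37 → 37 bp
  38–56 → 19 bp
  57–69 → 13 bp
  70–76 → 7 bp
  77–101 → 25 bp
Sorted largest to smallest: 37, 25, 19, 13, 7 bp.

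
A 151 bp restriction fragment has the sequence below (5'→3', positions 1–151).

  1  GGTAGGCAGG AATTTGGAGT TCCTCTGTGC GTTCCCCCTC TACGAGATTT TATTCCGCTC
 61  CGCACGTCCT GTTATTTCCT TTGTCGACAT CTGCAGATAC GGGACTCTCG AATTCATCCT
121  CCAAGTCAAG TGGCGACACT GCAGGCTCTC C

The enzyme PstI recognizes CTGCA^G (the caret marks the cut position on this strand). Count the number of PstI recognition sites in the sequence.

2

CTGCAG occurs starting at positions 91, 139.
PstI cuts at 2 sites.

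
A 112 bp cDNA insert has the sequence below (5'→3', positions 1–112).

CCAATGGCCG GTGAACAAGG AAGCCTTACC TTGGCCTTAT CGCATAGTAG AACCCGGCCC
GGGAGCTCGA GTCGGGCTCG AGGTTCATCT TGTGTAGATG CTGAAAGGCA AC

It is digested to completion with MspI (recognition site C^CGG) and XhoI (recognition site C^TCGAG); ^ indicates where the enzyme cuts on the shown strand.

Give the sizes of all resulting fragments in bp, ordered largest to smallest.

46, 35, 11, 8, 7, 5 bp

MspI sites (CCGG) start at positions 8, 54, 59.
MspI cuts after the first base of each site, so after positions 8, 54, 59.
XhoI sites (CTCGAG) start at positions 66, 77.
XhoI cuts after the first base of each site, so after positions 66, 77.
Combined cut positions: 8, 54, 59, 66, 77.
Linear molecule, 5 cuts → 6 fragments:
  1–8 → 8 bp
  9–54 → 46 bp
  55–59 → 5 bp
  60–66 → 7 bp
  67–77 → 11 bp
  78–112 → 35 bp
Sorted largest to smallest: 46, 35, 11, 8, 7, 5 bp.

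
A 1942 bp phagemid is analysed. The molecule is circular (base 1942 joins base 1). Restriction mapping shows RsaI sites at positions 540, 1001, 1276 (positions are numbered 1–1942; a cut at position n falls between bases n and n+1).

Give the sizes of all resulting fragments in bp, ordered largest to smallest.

Circular molecule, 3 cuts → 3 fragments:
  1001 − 540 = 461 bp
  1276 − 1001 = 275 bp
  wrap: 1942 − 1276 + 540 = 1206 bp
Sorted largest to smallest: 1206, 461, 275 bp.

1206, 461, 275 bp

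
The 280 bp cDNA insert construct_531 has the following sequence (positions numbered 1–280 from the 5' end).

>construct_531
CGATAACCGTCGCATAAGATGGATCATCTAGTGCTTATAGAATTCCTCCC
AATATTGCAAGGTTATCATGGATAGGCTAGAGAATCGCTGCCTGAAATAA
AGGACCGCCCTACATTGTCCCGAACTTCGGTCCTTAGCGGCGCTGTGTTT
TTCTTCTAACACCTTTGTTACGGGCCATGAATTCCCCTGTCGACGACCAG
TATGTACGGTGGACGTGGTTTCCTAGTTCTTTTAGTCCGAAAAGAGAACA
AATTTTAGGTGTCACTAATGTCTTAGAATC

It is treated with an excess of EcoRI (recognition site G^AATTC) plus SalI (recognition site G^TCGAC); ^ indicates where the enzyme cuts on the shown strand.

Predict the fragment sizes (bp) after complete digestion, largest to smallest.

139, 91, 40, 10 bp

EcoRI sites (GAATTC) start at positions 40, 179.
EcoRI cuts after the first base of each site, so after positions 40, 179.
The SalI site (GTCGAC) starts at position 189.
SalI cuts after the first base of each site, so after position 189.
Combined cut positions: 40, 179, 189.
Linear molecule, 3 cuts → 4 fragments:
  1–40 → 40 bp
  41–179 → 139 bp
  180–189 → 10 bp
  190–280 → 91 bp
Sorted largest to smallest: 139, 91, 40, 10 bp.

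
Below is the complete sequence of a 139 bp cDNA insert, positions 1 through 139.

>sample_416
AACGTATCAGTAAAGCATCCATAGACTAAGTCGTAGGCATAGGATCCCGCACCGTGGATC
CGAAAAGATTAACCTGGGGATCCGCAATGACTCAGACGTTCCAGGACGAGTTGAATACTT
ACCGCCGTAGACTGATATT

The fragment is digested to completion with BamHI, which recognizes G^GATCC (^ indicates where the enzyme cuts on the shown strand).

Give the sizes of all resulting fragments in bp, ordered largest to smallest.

61, 42, 22, 14 bp

BamHI sites (GGATCC) start at positions 42, 56, 78.
BamHI cuts after the first base of each site, so after positions 42, 56, 78.
Linear molecule, 3 cuts → 4 fragments:
  1–42 → 42 bp
  43–56 → 14 bp
  57–78 → 22 bp
  79–139 → 61 bp
Sorted largest to smallest: 61, 42, 22, 14 bp.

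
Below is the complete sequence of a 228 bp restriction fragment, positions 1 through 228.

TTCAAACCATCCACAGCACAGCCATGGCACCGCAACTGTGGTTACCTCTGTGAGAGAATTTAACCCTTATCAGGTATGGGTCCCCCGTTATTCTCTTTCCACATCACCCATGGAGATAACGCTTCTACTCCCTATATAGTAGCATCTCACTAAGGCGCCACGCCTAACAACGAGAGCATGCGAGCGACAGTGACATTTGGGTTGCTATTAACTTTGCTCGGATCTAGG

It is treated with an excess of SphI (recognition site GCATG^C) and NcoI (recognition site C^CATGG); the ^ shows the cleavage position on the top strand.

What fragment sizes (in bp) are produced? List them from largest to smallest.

86, 72, 48, 22 bp

The SphI site (GCATGC) starts at position 176.
SphI cuts after base 5 of each site (before the last base), so after position 180.
NcoI sites (CCATGG) start at positions 22, 108.
NcoI cuts after the first base of each site, so after positions 22, 108.
Combined cut positions: 22, 108, 180.
Linear molecule, 3 cuts → 4 fragments:
  1–22 → 22 bp
  23–108 → 86 bp
  109–180 → 72 bp
  181–228 → 48 bp
Sorted largest to smallest: 86, 72, 48, 22 bp.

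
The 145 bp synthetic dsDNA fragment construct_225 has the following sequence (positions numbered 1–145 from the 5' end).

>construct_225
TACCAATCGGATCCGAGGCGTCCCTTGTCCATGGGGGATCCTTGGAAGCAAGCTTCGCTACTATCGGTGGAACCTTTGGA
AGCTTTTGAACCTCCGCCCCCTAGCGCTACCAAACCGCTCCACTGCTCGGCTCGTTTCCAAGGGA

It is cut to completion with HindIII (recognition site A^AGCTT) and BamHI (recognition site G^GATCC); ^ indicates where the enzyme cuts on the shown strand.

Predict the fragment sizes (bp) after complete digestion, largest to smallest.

HindIII sites (AAGCTT) start at positions 50, 80.
HindIII cuts after the first base of each site, so after positions 50, 80.
BamHI sites (GGATCC) start at positions 9, 36.
BamHI cuts after the first base of each site, so after positions 9, 36.
Combined cut positions: 9, 36, 50, 80.
Linear molecule, 4 cuts → 5 fragments:
  1–9 → 9 bp
  10–36 → 27 bp
  37–50 → 14 bp
  51–80 → 30 bp
  81–145 → 65 bp
Sorted largest to smallest: 65, 30, 27, 14, 9 bp.

65, 30, 27, 14, 9 bp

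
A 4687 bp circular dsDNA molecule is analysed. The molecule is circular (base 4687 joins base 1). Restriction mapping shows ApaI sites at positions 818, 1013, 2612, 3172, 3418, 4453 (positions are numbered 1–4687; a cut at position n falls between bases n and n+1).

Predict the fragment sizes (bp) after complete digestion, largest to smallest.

1599, 1052, 1035, 560, 246, 195 bp

Circular molecule, 6 cuts → 6 fragments:
  1013 − 818 = 195 bp
  2612 − 1013 = 1599 bp
  3172 − 2612 = 560 bp
  3418 − 3172 = 246 bp
  4453 − 3418 = 1035 bp
  wrap: 4687 − 4453 + 818 = 1052 bp
Sorted largest to smallest: 1599, 1052, 1035, 560, 246, 195 bp.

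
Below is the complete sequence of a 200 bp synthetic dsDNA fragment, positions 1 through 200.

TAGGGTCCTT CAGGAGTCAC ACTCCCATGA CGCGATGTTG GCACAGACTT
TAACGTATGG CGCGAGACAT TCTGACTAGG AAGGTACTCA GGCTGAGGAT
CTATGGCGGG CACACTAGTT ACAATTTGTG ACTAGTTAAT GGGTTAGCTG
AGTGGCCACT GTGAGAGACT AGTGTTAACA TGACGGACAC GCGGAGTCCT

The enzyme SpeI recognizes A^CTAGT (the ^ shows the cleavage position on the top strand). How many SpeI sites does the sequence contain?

3

ACTAGT occurs starting at positions 114, 131, 168.
SpeI cuts at 3 sites.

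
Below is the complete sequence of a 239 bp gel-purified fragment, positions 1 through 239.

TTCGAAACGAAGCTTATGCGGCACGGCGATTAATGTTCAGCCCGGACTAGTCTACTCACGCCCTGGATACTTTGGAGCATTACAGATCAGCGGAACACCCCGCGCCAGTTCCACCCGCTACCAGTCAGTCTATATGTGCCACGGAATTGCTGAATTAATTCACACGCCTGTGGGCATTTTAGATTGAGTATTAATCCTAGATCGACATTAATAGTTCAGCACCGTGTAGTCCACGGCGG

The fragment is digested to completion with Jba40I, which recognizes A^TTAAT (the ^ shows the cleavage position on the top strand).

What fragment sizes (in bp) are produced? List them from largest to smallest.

Jba40I sites (ATTAAT) start at positions 29, 154, 190, 207.
Jba40I cuts after the first base of each site, so after positions 29, 154, 190, 207.
Linear molecule, 4 cuts → 5 fragments:
  1–29 → 29 bp
  30–154 → 125 bp
  155–190 → 36 bp
  191–207 → 17 bp
  208–239 → 32 bp
Sorted largest to smallest: 125, 36, 32, 29, 17 bp.

125, 36, 32, 29, 17 bp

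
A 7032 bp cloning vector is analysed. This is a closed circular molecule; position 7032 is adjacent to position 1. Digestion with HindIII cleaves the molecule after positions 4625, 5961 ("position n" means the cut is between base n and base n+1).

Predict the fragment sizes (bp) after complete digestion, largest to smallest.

5696, 1336 bp

Circular molecule, 2 cuts → 2 fragments:
  5961 − 4625 = 1336 bp
  wrap: 7032 − 5961 + 4625 = 5696 bp
Sorted largest to smallest: 5696, 1336 bp.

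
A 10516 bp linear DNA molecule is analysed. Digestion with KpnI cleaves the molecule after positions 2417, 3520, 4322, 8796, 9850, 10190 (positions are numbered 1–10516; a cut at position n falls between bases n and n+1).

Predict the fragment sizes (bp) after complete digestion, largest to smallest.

Linear molecule, 6 cuts → 7 fragments:
  2417 − 0 = 2417 bp
  3520 − 2417 = 1103 bp
  4322 − 3520 = 802 bp
  8796 − 4322 = 4474 bp
  9850 − 8796 = 1054 bp
  10190 − 9850 = 340 bp
  10516 − 10190 = 326 bp
Sorted largest to smallest: 4474, 2417, 1103, 1054, 802, 340, 326 bp.

4474, 2417, 1103, 1054, 802, 340, 326 bp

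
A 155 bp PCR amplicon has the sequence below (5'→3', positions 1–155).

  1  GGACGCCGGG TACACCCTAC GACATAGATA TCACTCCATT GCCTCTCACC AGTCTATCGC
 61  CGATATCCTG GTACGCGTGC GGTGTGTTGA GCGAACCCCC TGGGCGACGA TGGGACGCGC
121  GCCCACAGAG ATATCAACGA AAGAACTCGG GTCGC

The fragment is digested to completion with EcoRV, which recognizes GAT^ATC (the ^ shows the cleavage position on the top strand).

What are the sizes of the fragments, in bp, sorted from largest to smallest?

68, 35, 29, 23 bp

EcoRV sites (GATATC) start at positions 27, 62, 130.
EcoRV cuts after base 3 of each site, so after positions 29, 64, 132.
Linear molecule, 3 cuts → 4 fragments:
  1–29 → 29 bp
  30–64 → 35 bp
  65–132 → 68 bp
  133–155 → 23 bp
Sorted largest to smallest: 68, 35, 29, 23 bp.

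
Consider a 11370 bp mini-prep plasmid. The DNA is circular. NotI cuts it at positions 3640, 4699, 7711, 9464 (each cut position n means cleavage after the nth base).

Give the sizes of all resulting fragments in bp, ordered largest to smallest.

Circular molecule, 4 cuts → 4 fragments:
  4699 − 3640 = 1059 bp
  7711 − 4699 = 3012 bp
  9464 − 7711 = 1753 bp
  wrap: 11370 − 9464 + 3640 = 5546 bp
Sorted largest to smallest: 5546, 3012, 1753, 1059 bp.

5546, 3012, 1753, 1059 bp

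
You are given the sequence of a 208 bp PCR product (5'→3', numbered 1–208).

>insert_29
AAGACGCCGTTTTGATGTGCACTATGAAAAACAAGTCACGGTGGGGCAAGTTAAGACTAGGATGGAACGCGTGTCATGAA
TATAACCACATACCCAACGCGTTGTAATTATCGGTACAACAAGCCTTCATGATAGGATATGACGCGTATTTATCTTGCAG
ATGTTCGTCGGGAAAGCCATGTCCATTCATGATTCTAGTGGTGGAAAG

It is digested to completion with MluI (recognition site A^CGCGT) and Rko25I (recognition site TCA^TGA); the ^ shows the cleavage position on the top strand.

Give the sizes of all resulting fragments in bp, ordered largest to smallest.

67, 47, 32, 21, 19, 13, 9 bp

MluI sites (ACGCGT) start at positions 67, 97, 142.
MluI cuts after the first base of each site, so after positions 67, 97, 142.
Rko25I sites (TCATGA) start at positions 74, 127, 187.
Rko25I cuts after base 3 of each site, so after positions 76, 129, 189.
Combined cut positions: 67, 76, 97, 129, 142, 189.
Linear molecule, 6 cuts → 7 fragments:
  1–67 → 67 bp
  68–76 → 9 bp
  77–97 → 21 bp
  98–129 → 32 bp
  130–142 → 13 bp
  143–189 → 47 bp
  190–208 → 19 bp
Sorted largest to smallest: 67, 47, 32, 21, 19, 13, 9 bp.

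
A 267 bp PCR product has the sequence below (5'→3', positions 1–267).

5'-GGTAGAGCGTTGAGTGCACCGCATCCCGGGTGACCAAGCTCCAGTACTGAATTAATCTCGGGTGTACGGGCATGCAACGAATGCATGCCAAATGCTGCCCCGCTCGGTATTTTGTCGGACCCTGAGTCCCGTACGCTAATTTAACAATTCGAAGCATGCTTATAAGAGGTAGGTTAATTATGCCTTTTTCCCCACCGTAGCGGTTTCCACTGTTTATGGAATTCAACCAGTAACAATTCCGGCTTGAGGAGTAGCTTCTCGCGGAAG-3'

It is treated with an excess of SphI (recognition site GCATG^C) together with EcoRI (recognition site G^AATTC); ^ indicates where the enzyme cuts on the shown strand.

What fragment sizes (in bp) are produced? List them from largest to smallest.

SphI sites (GCATGC) start at positions 70, 83, 154.
SphI cuts after base 5 of each site (before the last base), so after positions 74, 87, 158.
The EcoRI site (GAATTC) starts at position 219.
EcoRI cuts after the first base of each site, so after position 219.
Combined cut positions: 74, 87, 158, 219.
Linear molecule, 4 cuts → 5 fragments:
  1–74 → 74 bp
  75–87 → 13 bp
  88–158 → 71 bp
  159–219 → 61 bp
  220–267 → 48 bp
Sorted largest to smallest: 74, 71, 61, 48, 13 bp.

74, 71, 61, 48, 13 bp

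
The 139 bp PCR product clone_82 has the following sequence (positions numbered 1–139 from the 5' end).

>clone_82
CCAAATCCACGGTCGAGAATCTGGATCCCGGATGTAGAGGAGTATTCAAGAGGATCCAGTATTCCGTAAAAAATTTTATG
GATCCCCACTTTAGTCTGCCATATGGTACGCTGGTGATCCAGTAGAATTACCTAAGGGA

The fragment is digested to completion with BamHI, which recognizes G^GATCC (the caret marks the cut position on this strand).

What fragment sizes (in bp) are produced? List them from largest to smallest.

BamHI sites (GGATCC) start at positions 23, 52, 80.
BamHI cuts after the first base of each site, so after positions 23, 52, 80.
Linear molecule, 3 cuts → 4 fragments:
  1–23 → 23 bp
  24–52 → 29 bp
  53–80 → 28 bp
  81–139 → 59 bp
Sorted largest to smallest: 59, 29, 28, 23 bp.

59, 29, 28, 23 bp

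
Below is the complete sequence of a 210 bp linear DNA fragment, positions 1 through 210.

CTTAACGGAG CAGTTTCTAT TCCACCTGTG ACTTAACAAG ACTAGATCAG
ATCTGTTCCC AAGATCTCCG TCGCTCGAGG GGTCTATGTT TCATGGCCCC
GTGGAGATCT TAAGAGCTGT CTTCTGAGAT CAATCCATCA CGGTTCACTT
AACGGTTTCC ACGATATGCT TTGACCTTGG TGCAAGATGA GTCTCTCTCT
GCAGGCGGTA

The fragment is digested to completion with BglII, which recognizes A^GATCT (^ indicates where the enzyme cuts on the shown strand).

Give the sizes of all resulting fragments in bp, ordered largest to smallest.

BglII sites (AGATCT) start at positions 49, 62, 105.
BglII cuts after the first base of each site, so after positions 49, 62, 105.
Linear molecule, 3 cuts → 4 fragments:
  1–49 → 49 bp
  50–62 → 13 bp
  63–105 → 43 bp
  106–210 → 105 bp
Sorted largest to smallest: 105, 49, 43, 13 bp.

105, 49, 43, 13 bp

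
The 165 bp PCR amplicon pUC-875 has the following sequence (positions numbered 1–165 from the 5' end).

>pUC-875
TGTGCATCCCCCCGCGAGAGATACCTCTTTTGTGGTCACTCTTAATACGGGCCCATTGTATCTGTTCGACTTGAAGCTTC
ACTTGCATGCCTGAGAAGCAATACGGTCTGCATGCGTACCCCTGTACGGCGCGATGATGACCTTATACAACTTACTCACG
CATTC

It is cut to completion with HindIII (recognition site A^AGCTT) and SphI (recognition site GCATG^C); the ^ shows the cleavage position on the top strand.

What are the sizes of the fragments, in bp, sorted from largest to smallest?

The HindIII site (AAGCTT) starts at position 74.
HindIII cuts after the first base of each site, so after position 74.
SphI sites (GCATGC) start at positions 85, 110.
SphI cuts after base 5 of each site (before the last base), so after positions 89, 114.
Combined cut positions: 74, 89, 114.
Linear molecule, 3 cuts → 4 fragments:
  1–74 → 74 bp
  75–89 → 15 bp
  90–114 → 25 bp
  115–165 → 51 bp
Sorted largest to smallest: 74, 51, 25, 15 bp.

74, 51, 25, 15 bp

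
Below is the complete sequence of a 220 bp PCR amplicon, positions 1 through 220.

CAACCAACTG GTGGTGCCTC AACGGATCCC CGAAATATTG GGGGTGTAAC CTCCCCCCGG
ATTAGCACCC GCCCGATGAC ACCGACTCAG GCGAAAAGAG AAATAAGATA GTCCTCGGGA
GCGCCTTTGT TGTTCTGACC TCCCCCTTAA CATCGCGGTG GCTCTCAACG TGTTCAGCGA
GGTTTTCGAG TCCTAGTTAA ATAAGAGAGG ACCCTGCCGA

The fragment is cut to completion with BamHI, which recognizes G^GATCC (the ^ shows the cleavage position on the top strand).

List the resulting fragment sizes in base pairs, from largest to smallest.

196, 24 bp

The BamHI site (GGATCC) starts at position 24.
BamHI cuts after the first base of each site, so after position 24.
Linear molecule, 1 cut → 2 fragments:
  1–24 → 24 bp
  25–220 → 196 bp
Sorted largest to smallest: 196, 24 bp.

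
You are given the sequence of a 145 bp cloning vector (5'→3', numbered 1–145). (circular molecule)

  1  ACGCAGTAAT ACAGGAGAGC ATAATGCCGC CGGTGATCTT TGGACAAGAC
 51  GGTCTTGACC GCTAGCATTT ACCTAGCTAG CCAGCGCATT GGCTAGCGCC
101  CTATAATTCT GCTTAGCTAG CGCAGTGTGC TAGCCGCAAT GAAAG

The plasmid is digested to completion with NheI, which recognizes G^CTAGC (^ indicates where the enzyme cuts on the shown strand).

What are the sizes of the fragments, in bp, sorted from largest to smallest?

77, 24, 16, 15, 13 bp

NheI sites (GCTAGC) start at positions 61, 76, 92, 116, 129.
NheI cuts after the first base of each site, so after positions 61, 76, 92, 116, 129.
Circular molecule, 5 cuts → 5 fragments:
  62–76 → 15 bp
  77–92 → 16 bp
  93–116 → 24 bp
  117–129 → 13 bp
  130–145 then 1–61 → 16 + 61 = 77 bp
Sorted largest to smallest: 77, 24, 16, 15, 13 bp.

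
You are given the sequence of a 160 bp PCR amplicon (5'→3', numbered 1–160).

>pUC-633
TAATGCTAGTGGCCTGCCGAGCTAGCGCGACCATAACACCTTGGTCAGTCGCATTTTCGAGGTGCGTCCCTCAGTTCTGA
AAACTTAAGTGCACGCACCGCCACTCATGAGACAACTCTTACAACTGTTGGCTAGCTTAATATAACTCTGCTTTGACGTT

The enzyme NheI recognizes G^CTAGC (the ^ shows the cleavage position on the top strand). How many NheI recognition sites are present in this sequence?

GCTAGC occurs starting at positions 21, 131.
NheI cuts at 2 sites.

2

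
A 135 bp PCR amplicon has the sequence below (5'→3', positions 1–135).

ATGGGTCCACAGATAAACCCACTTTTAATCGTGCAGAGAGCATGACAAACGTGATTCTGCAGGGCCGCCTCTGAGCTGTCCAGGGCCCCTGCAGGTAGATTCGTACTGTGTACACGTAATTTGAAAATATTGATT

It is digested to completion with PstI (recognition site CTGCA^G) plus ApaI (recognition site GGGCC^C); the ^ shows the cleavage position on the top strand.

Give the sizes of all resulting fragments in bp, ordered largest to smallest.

61, 42, 26, 6 bp

PstI sites (CTGCAG) start at positions 57, 89.
PstI cuts after base 5 of each site (before the last base), so after positions 61, 93.
The ApaI site (GGGCCC) starts at position 83.
ApaI cuts after base 5 of each site (before the last base), so after position 87.
Combined cut positions: 61, 87, 93.
Linear molecule, 3 cuts → 4 fragments:
  1–61 → 61 bp
  62–87 → 26 bp
  88–93 → 6 bp
  94–135 → 42 bp
Sorted largest to smallest: 61, 42, 26, 6 bp.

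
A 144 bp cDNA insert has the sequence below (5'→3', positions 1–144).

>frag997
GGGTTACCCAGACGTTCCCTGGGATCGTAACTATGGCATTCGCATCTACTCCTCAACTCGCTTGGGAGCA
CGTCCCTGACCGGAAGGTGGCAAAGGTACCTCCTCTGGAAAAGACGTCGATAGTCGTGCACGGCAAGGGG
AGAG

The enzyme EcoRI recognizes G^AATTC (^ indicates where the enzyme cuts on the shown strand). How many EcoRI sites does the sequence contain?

0

No occurrence of GAATTC is present in the sequence.
EcoRI does not cut: 0 sites.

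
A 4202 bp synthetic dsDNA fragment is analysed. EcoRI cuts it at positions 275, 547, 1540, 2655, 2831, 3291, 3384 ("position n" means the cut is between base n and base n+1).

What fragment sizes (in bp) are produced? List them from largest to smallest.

Linear molecule, 7 cuts → 8 fragments:
  275 − 0 = 275 bp
  547 − 275 = 272 bp
  1540 − 547 = 993 bp
  2655 − 1540 = 1115 bp
  2831 − 2655 = 176 bp
  3291 − 2831 = 460 bp
  3384 − 3291 = 93 bp
  4202 − 3384 = 818 bp
Sorted largest to smallest: 1115, 993, 818, 460, 275, 272, 176, 93 bp.

1115, 993, 818, 460, 275, 272, 176, 93 bp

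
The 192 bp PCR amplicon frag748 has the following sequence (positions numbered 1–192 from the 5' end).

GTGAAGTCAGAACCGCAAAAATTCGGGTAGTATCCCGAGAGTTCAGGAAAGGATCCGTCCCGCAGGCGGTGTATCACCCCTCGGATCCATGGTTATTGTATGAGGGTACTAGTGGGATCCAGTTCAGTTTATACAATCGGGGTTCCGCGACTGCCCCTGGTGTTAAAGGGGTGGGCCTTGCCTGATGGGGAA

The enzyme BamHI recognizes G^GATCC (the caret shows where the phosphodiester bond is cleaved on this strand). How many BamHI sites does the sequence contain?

3

GGATCC occurs starting at positions 51, 83, 115.
BamHI cuts at 3 sites.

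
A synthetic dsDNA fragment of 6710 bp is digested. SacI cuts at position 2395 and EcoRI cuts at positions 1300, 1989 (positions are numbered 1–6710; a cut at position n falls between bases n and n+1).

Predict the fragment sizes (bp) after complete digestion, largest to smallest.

Combined cut positions (sorted): 1300, 1989, 2395.
Linear molecule, 3 cuts → 4 fragments:
  1300 − 0 = 1300 bp
  1989 − 1300 = 689 bp
  2395 − 1989 = 406 bp
  6710 − 2395 = 4315 bp
Sorted largest to smallest: 4315, 1300, 689, 406 bp.

4315, 1300, 689, 406 bp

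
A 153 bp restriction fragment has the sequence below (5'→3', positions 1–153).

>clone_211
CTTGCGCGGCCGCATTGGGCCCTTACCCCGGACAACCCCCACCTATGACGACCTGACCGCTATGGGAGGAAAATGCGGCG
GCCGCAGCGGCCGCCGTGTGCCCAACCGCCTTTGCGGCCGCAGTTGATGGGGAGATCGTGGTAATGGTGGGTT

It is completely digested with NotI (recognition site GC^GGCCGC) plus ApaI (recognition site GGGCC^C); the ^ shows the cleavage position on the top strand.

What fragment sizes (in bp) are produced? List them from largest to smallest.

NotI sites (GCGGCCGC) start at positions 6, 78, 87, 114.
NotI cuts after base 2 of each site, so after positions 7, 79, 88, 115.
The ApaI site (GGGCCC) starts at position 17.
ApaI cuts after base 5 of each site (before the last base), so after position 21.
Combined cut positions: 7, 21, 79, 88, 115.
Linear molecule, 5 cuts → 6 fragments:
  1–7 → 7 bp
  8–21 → 14 bp
  22–79 → 58 bp
  80–88 → 9 bp
  89–115 → 27 bp
  116–153 → 38 bp
Sorted largest to smallest: 58, 38, 27, 14, 9, 7 bp.

58, 38, 27, 14, 9, 7 bp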